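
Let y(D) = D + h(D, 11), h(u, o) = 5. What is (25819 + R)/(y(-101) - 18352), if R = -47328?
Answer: 21509/18448 ≈ 1.1659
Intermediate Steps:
y(D) = 5 + D (y(D) = D + 5 = 5 + D)
(25819 + R)/(y(-101) - 18352) = (25819 - 47328)/((5 - 101) - 18352) = -21509/(-96 - 18352) = -21509/(-18448) = -21509*(-1/18448) = 21509/18448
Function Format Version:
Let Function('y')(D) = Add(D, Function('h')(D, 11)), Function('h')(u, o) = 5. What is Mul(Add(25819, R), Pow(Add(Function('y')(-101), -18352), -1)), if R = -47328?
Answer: Rational(21509, 18448) ≈ 1.1659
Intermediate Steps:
Function('y')(D) = Add(5, D) (Function('y')(D) = Add(D, 5) = Add(5, D))
Mul(Add(25819, R), Pow(Add(Function('y')(-101), -18352), -1)) = Mul(Add(25819, -47328), Pow(Add(Add(5, -101), -18352), -1)) = Mul(-21509, Pow(Add(-96, -18352), -1)) = Mul(-21509, Pow(-18448, -1)) = Mul(-21509, Rational(-1, 18448)) = Rational(21509, 18448)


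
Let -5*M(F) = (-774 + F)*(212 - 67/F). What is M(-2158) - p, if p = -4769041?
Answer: 26399763553/5395 ≈ 4.8934e+6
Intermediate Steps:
M(F) = -(-774 + F)*(212 - 67/F)/5
M(-2158) - p = (32831 - 51858/5/(-2158) - 212/5*(-2158)) - 1*(-4769041) = (32831 - 51858/5*(-1/2158) + 457496/5) + 4769041 = (32831 + 25929/5395 + 457496/5) + 4769041 = 670787358/5395 + 4769041 = 26399763553/5395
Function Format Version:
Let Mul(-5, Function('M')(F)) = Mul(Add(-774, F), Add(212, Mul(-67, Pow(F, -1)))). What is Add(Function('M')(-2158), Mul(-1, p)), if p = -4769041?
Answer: Rational(26399763553, 5395) ≈ 4.8934e+6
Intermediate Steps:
Function('M')(F) = Mul(Rational(-1, 5), Add(-774, F), Add(212, Mul(-67, Pow(F, -1)))) (Function('M')(F) = Mul(Rational(-1, 5), Mul(Add(-774, F), Add(212, Mul(-67, Pow(F, -1))))) = Mul(Rational(-1, 5), Add(-774, F), Add(212, Mul(-67, Pow(F, -1)))))
Add(Function('M')(-2158), Mul(-1, p)) = Add(Add(32831, Mul(Rational(-51858, 5), Pow(-2158, -1)), Mul(Rational(-212, 5), -2158)), Mul(-1, -4769041)) = Add(Add(32831, Mul(Rational(-51858, 5), Rational(-1, 2158)), Rational(457496, 5)), 4769041) = Add(Add(32831, Rational(25929, 5395), Rational(457496, 5)), 4769041) = Add(Rational(670787358, 5395), 4769041) = Rational(26399763553, 5395)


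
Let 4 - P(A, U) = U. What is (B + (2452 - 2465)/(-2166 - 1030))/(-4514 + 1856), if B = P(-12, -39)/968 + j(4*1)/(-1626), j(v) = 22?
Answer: -21982187/1671350974128 ≈ -1.3152e-5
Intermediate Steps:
P(A, U) = 4 - U
B = 24311/786984 (B = (4 - 1*(-39))/968 + 22/(-1626) = (4 + 39)*(1/968) + 22*(-1/1626) = 43*(1/968) - 11/813 = 43/968 - 11/813 = 24311/786984 ≈ 0.030891)
(B + (2452 - 2465)/(-2166 - 1030))/(-4514 + 1856) = (24311/786984 + (2452 - 2465)/(-2166 - 1030))/(-4514 + 1856) = (24311/786984 - 13/(-3196))/(-2658) = (24311/786984 - 13*(-1/3196))*(-1/2658) = (24311/786984 + 13/3196)*(-1/2658) = (21982187/628800216)*(-1/2658) = -21982187/1671350974128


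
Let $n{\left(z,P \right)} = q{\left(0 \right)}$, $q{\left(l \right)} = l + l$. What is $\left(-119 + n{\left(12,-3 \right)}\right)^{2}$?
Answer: $14161$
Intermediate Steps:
$q{\left(l \right)} = 2 l$
$n{\left(z,P \right)} = 0$ ($n{\left(z,P \right)} = 2 \cdot 0 = 0$)
$\left(-119 + n{\left(12,-3 \right)}\right)^{2} = \left(-119 + 0\right)^{2} = \left(-119\right)^{2} = 14161$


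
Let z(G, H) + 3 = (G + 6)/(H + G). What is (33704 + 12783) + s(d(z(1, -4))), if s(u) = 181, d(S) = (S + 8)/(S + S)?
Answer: 46668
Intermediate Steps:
z(G, H) = -3 + (6 + G)/(G + H) (z(G, H) = -3 + (G + 6)/(H + G) = -3 + (6 + G)/(G + H))
d(S) = (8 + S)/(2*S) (d(S) = (8 + S)/((2*S)) = (8 + S)*(1/(2*S)) = (8 + S)/(2*S))
(33704 + 12783) + s(d(z(1, -4))) = (33704 + 12783) + 181 = 46487 + 181 = 46668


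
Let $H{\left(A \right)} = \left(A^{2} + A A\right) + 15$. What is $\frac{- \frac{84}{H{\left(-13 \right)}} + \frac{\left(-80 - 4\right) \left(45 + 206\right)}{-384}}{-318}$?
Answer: $- \frac{617533}{3592128} \approx -0.17191$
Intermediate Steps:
$H{\left(A \right)} = 15 + 2 A^{2}$ ($H{\left(A \right)} = \left(A^{2} + A^{2}\right) + 15 = 2 A^{2} + 15 = 15 + 2 A^{2}$)
$\frac{- \frac{84}{H{\left(-13 \right)}} + \frac{\left(-80 - 4\right) \left(45 + 206\right)}{-384}}{-318} = \frac{- \frac{84}{15 + 2 \left(-13\right)^{2}} + \frac{\left(-80 - 4\right) \left(45 + 206\right)}{-384}}{-318} = \left(- \frac{84}{15 + 2 \cdot 169} + \left(-84\right) 251 \left(- \frac{1}{384}\right)\right) \left(- \frac{1}{318}\right) = \left(- \frac{84}{15 + 338} - - \frac{1757}{32}\right) \left(- \frac{1}{318}\right) = \left(- \frac{84}{353} + \frac{1757}{32}\right) \left(- \frac{1}{318}\right) = \frac{617533}{11296} \left(- \frac{1}{318}\right) = - \frac{617533}{3592128}$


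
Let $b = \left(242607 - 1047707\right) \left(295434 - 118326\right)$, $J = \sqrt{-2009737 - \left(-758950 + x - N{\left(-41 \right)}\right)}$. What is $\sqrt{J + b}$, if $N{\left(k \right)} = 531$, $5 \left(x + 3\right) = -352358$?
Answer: $\frac{\sqrt{-3564741270000 + 5 i \sqrt{29494535}}}{5} \approx 0.0014382 + 3.7761 \cdot 10^{5} i$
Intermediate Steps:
$x = - \frac{352373}{5}$ ($x = -3 + \frac{1}{5} \left(-352358\right) = -3 - \frac{352358}{5} = - \frac{352373}{5} \approx -70475.0$)
$J = \frac{i \sqrt{29494535}}{5}$ ($J = \sqrt{-2009737 + \left(\left(\left(531 - - \frac{352373}{5}\right) + 109860\right) + 649090\right)} = \sqrt{-2009737 + \left(\left(\left(531 + \frac{352373}{5}\right) + 109860\right) + 649090\right)} = \sqrt{-2009737 + \left(\left(\frac{355028}{5} + 109860\right) + 649090\right)} = \sqrt{-2009737 + \left(\frac{904328}{5} + 649090\right)} = \sqrt{-2009737 + \frac{4149778}{5}} = \sqrt{- \frac{5898907}{5}} = \frac{i \sqrt{29494535}}{5} \approx 1086.2 i$)
$b = -142589650800$ ($b = \left(-805100\right) 177108 = -142589650800$)
$\sqrt{J + b} = \sqrt{\frac{i \sqrt{29494535}}{5} - 142589650800} = \sqrt{-142589650800 + \frac{i \sqrt{29494535}}{5}}$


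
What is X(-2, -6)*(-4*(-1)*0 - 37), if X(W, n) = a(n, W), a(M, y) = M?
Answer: 222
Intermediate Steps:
X(W, n) = n
X(-2, -6)*(-4*(-1)*0 - 37) = -6*(-4*(-1)*0 - 37) = -6*(4*0 - 37) = -6*(0 - 37) = -6*(-37) = 222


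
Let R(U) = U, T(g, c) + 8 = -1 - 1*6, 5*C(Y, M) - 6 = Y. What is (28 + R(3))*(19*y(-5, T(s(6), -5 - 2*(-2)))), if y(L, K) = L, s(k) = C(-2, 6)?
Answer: -2945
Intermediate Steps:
C(Y, M) = 6/5 + Y/5
s(k) = ⅘ (s(k) = 6/5 + (⅕)*(-2) = 6/5 - ⅖ = ⅘)
T(g, c) = -15 (T(g, c) = -8 + (-1 - 1*6) = -8 + (-1 - 6) = -8 - 7 = -15)
(28 + R(3))*(19*y(-5, T(s(6), -5 - 2*(-2)))) = (28 + 3)*(19*(-5)) = 31*(-95) = -2945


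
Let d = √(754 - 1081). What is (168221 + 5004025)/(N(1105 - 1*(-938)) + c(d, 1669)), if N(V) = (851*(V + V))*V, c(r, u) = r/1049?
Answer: 13477370983505664748236/18510676871601292414745977 - 1808562018*I*√327/18510676871601292414745977 ≈ 0.00072809 - 1.7668e-15*I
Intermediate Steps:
d = I*√327 (d = √(-327) = I*√327 ≈ 18.083*I)
c(r, u) = r/1049 (c(r, u) = r*(1/1049) = r/1049)
N(V) = 1702*V² (N(V) = (851*(2*V))*V = (1702*V)*V = 1702*V²)
(168221 + 5004025)/(N(1105 - 1*(-938)) + c(d, 1669)) = (168221 + 5004025)/(1702*(1105 - 1*(-938))² + (I*√327)/1049) = 5172246/(1702*(1105 + 938)² + I*√327/1049) = 5172246/(1702*2043² + I*√327/1049) = 5172246/(1702*4173849 + I*√327/1049) = 5172246/(7103890998 + I*√327/1049)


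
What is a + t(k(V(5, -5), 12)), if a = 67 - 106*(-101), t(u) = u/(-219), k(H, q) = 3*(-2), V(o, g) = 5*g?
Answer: 786431/73 ≈ 10773.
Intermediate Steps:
k(H, q) = -6
t(u) = -u/219 (t(u) = u*(-1/219) = -u/219)
a = 10773 (a = 67 + 10706 = 10773)
a + t(k(V(5, -5), 12)) = 10773 - 1/219*(-6) = 10773 + 2/73 = 786431/73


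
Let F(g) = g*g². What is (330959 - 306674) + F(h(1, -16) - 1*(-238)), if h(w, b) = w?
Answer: 13676204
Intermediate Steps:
F(g) = g³
(330959 - 306674) + F(h(1, -16) - 1*(-238)) = (330959 - 306674) + (1 - 1*(-238))³ = 24285 + (1 + 238)³ = 24285 + 239³ = 24285 + 13651919 = 13676204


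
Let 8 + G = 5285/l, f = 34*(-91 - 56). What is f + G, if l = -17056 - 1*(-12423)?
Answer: -23198083/4633 ≈ -5007.1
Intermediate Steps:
l = -4633 (l = -17056 + 12423 = -4633)
f = -4998 (f = 34*(-147) = -4998)
G = -42349/4633 (G = -8 + 5285/(-4633) = -8 + 5285*(-1/4633) = -8 - 5285/4633 = -42349/4633 ≈ -9.1407)
f + G = -4998 - 42349/4633 = -23198083/4633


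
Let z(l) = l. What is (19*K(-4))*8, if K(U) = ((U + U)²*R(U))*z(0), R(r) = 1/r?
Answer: 0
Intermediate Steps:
K(U) = 0 (K(U) = ((U + U)²/U)*0 = ((2*U)²/U)*0 = ((4*U²)/U)*0 = (4*U)*0 = 0)
(19*K(-4))*8 = (19*0)*8 = 0*8 = 0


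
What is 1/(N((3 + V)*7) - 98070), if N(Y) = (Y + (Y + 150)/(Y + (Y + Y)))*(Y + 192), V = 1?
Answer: -21/1920320 ≈ -1.0936e-5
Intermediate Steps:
N(Y) = (192 + Y)*(Y + (150 + Y)/(3*Y)) (N(Y) = (Y + (150 + Y)/(Y + 2*Y))*(192 + Y) = (Y + (150 + Y)/((3*Y)))*(192 + Y) = (Y + (150 + Y)*(1/(3*Y)))*(192 + Y) = (Y + (150 + Y)/(3*Y))*(192 + Y) = (192 + Y)*(Y + (150 + Y)/(3*Y)))
1/(N((3 + V)*7) - 98070) = 1/((114 + ((3 + 1)*7)² + 9600/(((3 + 1)*7)) + 577*((3 + 1)*7)/3) - 98070) = 1/((114 + (4*7)² + 9600/((4*7)) + 577*(4*7)/3) - 98070) = 1/((114 + 28² + 9600/28 + (577/3)*28) - 98070) = 1/((114 + 784 + 9600*(1/28) + 16156/3) - 98070) = 1/((114 + 784 + 2400/7 + 16156/3) - 98070) = 1/(139150/21 - 98070) = 1/(-1920320/21) = -21/1920320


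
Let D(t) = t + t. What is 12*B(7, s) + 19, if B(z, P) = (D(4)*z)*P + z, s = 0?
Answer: 103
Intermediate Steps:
D(t) = 2*t
B(z, P) = z + 8*P*z (B(z, P) = ((2*4)*z)*P + z = (8*z)*P + z = 8*P*z + z = z + 8*P*z)
12*B(7, s) + 19 = 12*(7*(1 + 8*0)) + 19 = 12*(7*(1 + 0)) + 19 = 12*(7*1) + 19 = 12*7 + 19 = 84 + 19 = 103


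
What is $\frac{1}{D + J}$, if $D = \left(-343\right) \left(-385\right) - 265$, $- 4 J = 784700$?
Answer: $- \frac{1}{64385} \approx -1.5532 \cdot 10^{-5}$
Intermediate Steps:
$J = -196175$ ($J = \left(- \frac{1}{4}\right) 784700 = -196175$)
$D = 131790$ ($D = 132055 - 265 = 131790$)
$\frac{1}{D + J} = \frac{1}{131790 - 196175} = \frac{1}{-64385} = - \frac{1}{64385}$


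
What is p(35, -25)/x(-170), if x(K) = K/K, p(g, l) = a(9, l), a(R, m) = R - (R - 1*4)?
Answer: 4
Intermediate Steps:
a(R, m) = 4 (a(R, m) = R - (R - 4) = R - (-4 + R) = R + (4 - R) = 4)
p(g, l) = 4
x(K) = 1
p(35, -25)/x(-170) = 4/1 = 4*1 = 4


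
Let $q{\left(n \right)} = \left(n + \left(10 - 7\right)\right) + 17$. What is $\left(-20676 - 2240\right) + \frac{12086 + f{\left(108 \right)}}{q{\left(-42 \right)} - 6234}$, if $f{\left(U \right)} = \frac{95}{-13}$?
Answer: $- \frac{1863869471}{81328} \approx -22918.0$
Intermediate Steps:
$q{\left(n \right)} = 20 + n$ ($q{\left(n \right)} = \left(n + \left(10 - 7\right)\right) + 17 = \left(n + 3\right) + 17 = \left(3 + n\right) + 17 = 20 + n$)
$f{\left(U \right)} = - \frac{95}{13}$ ($f{\left(U \right)} = 95 \left(- \frac{1}{13}\right) = - \frac{95}{13}$)
$\left(-20676 - 2240\right) + \frac{12086 + f{\left(108 \right)}}{q{\left(-42 \right)} - 6234} = \left(-20676 - 2240\right) + \frac{12086 - \frac{95}{13}}{\left(20 - 42\right) - 6234} = -22916 + \frac{157023}{13 \left(-22 - 6234\right)} = -22916 + \frac{157023}{13 \left(-6256\right)} = -22916 + \frac{157023}{13} \left(- \frac{1}{6256}\right) = -22916 - \frac{157023}{81328} = - \frac{1863869471}{81328}$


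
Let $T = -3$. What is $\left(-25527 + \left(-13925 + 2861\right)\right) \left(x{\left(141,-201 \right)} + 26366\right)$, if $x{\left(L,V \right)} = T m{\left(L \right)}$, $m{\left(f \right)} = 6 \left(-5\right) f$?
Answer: $-1429098096$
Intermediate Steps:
$m{\left(f \right)} = - 30 f$
$x{\left(L,V \right)} = 90 L$ ($x{\left(L,V \right)} = - 3 \left(- 30 L\right) = 90 L$)
$\left(-25527 + \left(-13925 + 2861\right)\right) \left(x{\left(141,-201 \right)} + 26366\right) = \left(-25527 + \left(-13925 + 2861\right)\right) \left(90 \cdot 141 + 26366\right) = \left(-25527 - 11064\right) \left(12690 + 26366\right) = \left(-36591\right) 39056 = -1429098096$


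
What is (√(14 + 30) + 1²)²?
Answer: 45 + 4*√11 ≈ 58.266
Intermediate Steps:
(√(14 + 30) + 1²)² = (√44 + 1)² = (2*√11 + 1)² = (1 + 2*√11)²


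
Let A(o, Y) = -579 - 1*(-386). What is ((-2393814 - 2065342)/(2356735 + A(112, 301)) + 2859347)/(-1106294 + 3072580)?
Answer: 3369083419459/2316817771506 ≈ 1.4542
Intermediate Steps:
A(o, Y) = -193 (A(o, Y) = -579 + 386 = -193)
((-2393814 - 2065342)/(2356735 + A(112, 301)) + 2859347)/(-1106294 + 3072580) = ((-2393814 - 2065342)/(2356735 - 193) + 2859347)/(-1106294 + 3072580) = (-4459156/2356542 + 2859347)/1966286 = (-4459156*1/2356542 + 2859347)*(1/1966286) = (-2229578/1178271 + 2859347)*(1/1966286) = (3369083419459/1178271)*(1/1966286) = 3369083419459/2316817771506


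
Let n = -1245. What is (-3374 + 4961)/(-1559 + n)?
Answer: -1587/2804 ≈ -0.56598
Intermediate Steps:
(-3374 + 4961)/(-1559 + n) = (-3374 + 4961)/(-1559 - 1245) = 1587/(-2804) = 1587*(-1/2804) = -1587/2804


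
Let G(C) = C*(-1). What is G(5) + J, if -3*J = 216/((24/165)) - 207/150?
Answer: -24977/50 ≈ -499.54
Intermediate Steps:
G(C) = -C
J = -24727/50 (J = -(216/((24/165)) - 207/150)/3 = -(216/((24*(1/165))) - 207*1/150)/3 = -(216/(8/55) - 69/50)/3 = -(216*(55/8) - 69/50)/3 = -(1485 - 69/50)/3 = -⅓*74181/50 = -24727/50 ≈ -494.54)
G(5) + J = -1*5 - 24727/50 = -5 - 24727/50 = -24977/50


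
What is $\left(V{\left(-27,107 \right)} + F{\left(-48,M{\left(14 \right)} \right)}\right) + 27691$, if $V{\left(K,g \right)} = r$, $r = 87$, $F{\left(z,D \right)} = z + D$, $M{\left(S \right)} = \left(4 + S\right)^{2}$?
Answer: $28054$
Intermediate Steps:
$F{\left(z,D \right)} = D + z$
$V{\left(K,g \right)} = 87$
$\left(V{\left(-27,107 \right)} + F{\left(-48,M{\left(14 \right)} \right)}\right) + 27691 = \left(87 - \left(48 - \left(4 + 14\right)^{2}\right)\right) + 27691 = \left(87 - \left(48 - 18^{2}\right)\right) + 27691 = \left(87 + \left(324 - 48\right)\right) + 27691 = \left(87 + 276\right) + 27691 = 363 + 27691 = 28054$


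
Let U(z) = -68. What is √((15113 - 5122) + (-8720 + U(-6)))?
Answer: √1203 ≈ 34.684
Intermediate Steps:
√((15113 - 5122) + (-8720 + U(-6))) = √((15113 - 5122) + (-8720 - 68)) = √(9991 - 8788) = √1203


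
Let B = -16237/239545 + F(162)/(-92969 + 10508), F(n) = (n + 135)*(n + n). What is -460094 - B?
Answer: -3029422572049171/6584373415 ≈ -4.6009e+5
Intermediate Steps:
F(n) = 2*n*(135 + n) (F(n) = (135 + n)*(2*n) = 2*n*(135 + n))
B = -8129951839/6584373415 (B = -16237/239545 + (2*162*(135 + 162))/(-92969 + 10508) = -16237*1/239545 + (2*162*297)/(-82461) = -16237/239545 + 96228*(-1/82461) = -16237/239545 - 32076/27487 = -8129951839/6584373415 ≈ -1.2347)
-460094 - B = -460094 - 1*(-8129951839/6584373415) = -460094 + 8129951839/6584373415 = -3029422572049171/6584373415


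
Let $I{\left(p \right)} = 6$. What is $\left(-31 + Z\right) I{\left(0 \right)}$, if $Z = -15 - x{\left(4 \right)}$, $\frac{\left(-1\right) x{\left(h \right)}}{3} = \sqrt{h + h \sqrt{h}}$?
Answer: $-276 + 36 \sqrt{3} \approx -213.65$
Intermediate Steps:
$x{\left(h \right)} = - 3 \sqrt{h + h^{\frac{3}{2}}}$ ($x{\left(h \right)} = - 3 \sqrt{h + h \sqrt{h}} = - 3 \sqrt{h + h^{\frac{3}{2}}}$)
$Z = -15 + 6 \sqrt{3}$ ($Z = -15 - - 3 \sqrt{4 + 4^{\frac{3}{2}}} = -15 - - 3 \sqrt{4 + 8} = -15 - - 3 \sqrt{12} = -15 - - 3 \cdot 2 \sqrt{3} = -15 - - 6 \sqrt{3} = -15 + 6 \sqrt{3} \approx -4.6077$)
$\left(-31 + Z\right) I{\left(0 \right)} = \left(-31 - \left(15 - 6 \sqrt{3}\right)\right) 6 = \left(-46 + 6 \sqrt{3}\right) 6 = -276 + 36 \sqrt{3}$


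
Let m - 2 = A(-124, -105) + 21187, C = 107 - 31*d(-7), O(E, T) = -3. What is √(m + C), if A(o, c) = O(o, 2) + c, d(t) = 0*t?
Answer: 2*√5297 ≈ 145.56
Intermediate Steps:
d(t) = 0
A(o, c) = -3 + c
C = 107 (C = 107 - 31*0 = 107 + 0 = 107)
m = 21081 (m = 2 + ((-3 - 105) + 21187) = 2 + (-108 + 21187) = 2 + 21079 = 21081)
√(m + C) = √(21081 + 107) = √21188 = 2*√5297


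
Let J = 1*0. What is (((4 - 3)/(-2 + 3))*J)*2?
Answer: 0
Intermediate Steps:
J = 0
(((4 - 3)/(-2 + 3))*J)*2 = (((4 - 3)/(-2 + 3))*0)*2 = ((1/1)*0)*2 = ((1*1)*0)*2 = (1*0)*2 = 0*2 = 0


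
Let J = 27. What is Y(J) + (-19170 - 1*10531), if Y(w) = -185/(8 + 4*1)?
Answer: -356597/12 ≈ -29716.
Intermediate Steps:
Y(w) = -185/12 (Y(w) = -185/(8 + 4) = -185/12)
Y(J) + (-19170 - 1*10531) = -185/12 + (-19170 - 1*10531) = -185/12 + (-19170 - 10531) = -185/12 - 29701 = -356597/12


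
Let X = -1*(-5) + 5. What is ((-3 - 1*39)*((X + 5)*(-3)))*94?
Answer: 177660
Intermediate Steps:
X = 10 (X = 5 + 5 = 10)
((-3 - 1*39)*((X + 5)*(-3)))*94 = ((-3 - 1*39)*((10 + 5)*(-3)))*94 = ((-3 - 39)*(15*(-3)))*94 = -42*(-45)*94 = 1890*94 = 177660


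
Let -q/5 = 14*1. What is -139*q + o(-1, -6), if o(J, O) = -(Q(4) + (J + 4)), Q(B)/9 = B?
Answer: 9691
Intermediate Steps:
Q(B) = 9*B
o(J, O) = -40 - J (o(J, O) = -(9*4 + (J + 4)) = -(36 + (4 + J)) = -(40 + J) = -40 - J)
q = -70 ≈ -70.000
-139*q + o(-1, -6) = -139*(-70) + (-40 - 1*(-1)) = 9730 + (-40 + 1) = 9730 - 39 = 9691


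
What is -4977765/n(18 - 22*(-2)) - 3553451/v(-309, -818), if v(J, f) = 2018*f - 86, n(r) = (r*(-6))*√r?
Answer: 3553451/1650810 + 1659255*√62/7688 ≈ 1701.6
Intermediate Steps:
n(r) = -6*r^(3/2) (n(r) = (-6*r)*√r = -6*r^(3/2))
v(J, f) = -86 + 2018*f
-4977765/n(18 - 22*(-2)) - 3553451/v(-309, -818) = -4977765*(-1/(6*(18 - 22*(-2))^(3/2))) - 3553451/(-86 + 2018*(-818)) = -4977765*(-1/(6*(18 + 44)^(3/2))) - 3553451/(-86 - 1650724) = -4977765*(-√62/23064) - 3553451/(-1650810) = -4977765*(-√62/23064) - 3553451*(-1/1650810) = -4977765*(-√62/23064) + 3553451/1650810 = -(-1659255)*√62/7688 + 3553451/1650810 = 1659255*√62/7688 + 3553451/1650810 = 3553451/1650810 + 1659255*√62/7688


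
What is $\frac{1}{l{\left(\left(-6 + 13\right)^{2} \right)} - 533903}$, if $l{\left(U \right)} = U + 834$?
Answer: $- \frac{1}{533020} \approx -1.8761 \cdot 10^{-6}$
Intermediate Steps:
$l{\left(U \right)} = 834 + U$
$\frac{1}{l{\left(\left(-6 + 13\right)^{2} \right)} - 533903} = \frac{1}{\left(834 + \left(-6 + 13\right)^{2}\right) - 533903} = \frac{1}{\left(834 + 7^{2}\right) - 533903} = \frac{1}{\left(834 + 49\right) - 533903} = \frac{1}{883 - 533903} = \frac{1}{-533020} = - \frac{1}{533020}$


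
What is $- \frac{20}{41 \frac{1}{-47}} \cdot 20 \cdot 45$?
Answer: $\frac{846000}{41} \approx 20634.0$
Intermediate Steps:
$- \frac{20}{41 \frac{1}{-47}} \cdot 20 \cdot 45 = - \frac{20}{41 \left(- \frac{1}{47}\right)} 20 \cdot 45 = - \frac{20}{- \frac{41}{47}} \cdot 20 \cdot 45 = \left(-20\right) \left(- \frac{47}{41}\right) 20 \cdot 45 = \frac{940}{41} \cdot 20 \cdot 45 = \frac{18800}{41} \cdot 45 = \frac{846000}{41}$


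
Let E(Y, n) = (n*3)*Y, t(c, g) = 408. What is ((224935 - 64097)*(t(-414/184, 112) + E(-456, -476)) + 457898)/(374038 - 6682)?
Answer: 52399319293/183678 ≈ 2.8528e+5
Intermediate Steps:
E(Y, n) = 3*Y*n (E(Y, n) = (3*n)*Y = 3*Y*n)
((224935 - 64097)*(t(-414/184, 112) + E(-456, -476)) + 457898)/(374038 - 6682) = ((224935 - 64097)*(408 + 3*(-456)*(-476)) + 457898)/(374038 - 6682) = (160838*(408 + 651168) + 457898)/367356 = (160838*651576 + 457898)*(1/367356) = (104798180688 + 457898)*(1/367356) = 104798638586*(1/367356) = 52399319293/183678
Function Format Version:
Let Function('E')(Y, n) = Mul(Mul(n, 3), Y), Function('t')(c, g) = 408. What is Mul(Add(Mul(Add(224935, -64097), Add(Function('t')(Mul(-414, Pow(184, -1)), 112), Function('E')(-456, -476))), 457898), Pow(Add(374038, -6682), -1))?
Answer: Rational(52399319293, 183678) ≈ 2.8528e+5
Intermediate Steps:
Function('E')(Y, n) = Mul(3, Y, n) (Function('E')(Y, n) = Mul(Mul(3, n), Y) = Mul(3, Y, n))
Mul(Add(Mul(Add(224935, -64097), Add(Function('t')(Mul(-414, Pow(184, -1)), 112), Function('E')(-456, -476))), 457898), Pow(Add(374038, -6682), -1)) = Mul(Add(Mul(Add(224935, -64097), Add(408, Mul(3, -456, -476))), 457898), Pow(Add(374038, -6682), -1)) = Mul(Add(Mul(160838, Add(408, 651168)), 457898), Pow(367356, -1)) = Mul(Add(Mul(160838, 651576), 457898), Rational(1, 367356)) = Mul(Add(104798180688, 457898), Rational(1, 367356)) = Mul(104798638586, Rational(1, 367356)) = Rational(52399319293, 183678)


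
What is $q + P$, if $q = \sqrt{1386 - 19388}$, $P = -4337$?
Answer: $-4337 + i \sqrt{18002} \approx -4337.0 + 134.17 i$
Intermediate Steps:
$q = i \sqrt{18002}$ ($q = \sqrt{-18002} = i \sqrt{18002} \approx 134.17 i$)
$q + P = i \sqrt{18002} - 4337 = -4337 + i \sqrt{18002}$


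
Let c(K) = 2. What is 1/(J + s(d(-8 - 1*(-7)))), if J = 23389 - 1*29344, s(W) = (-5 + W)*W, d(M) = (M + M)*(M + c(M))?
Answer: -1/5941 ≈ -0.00016832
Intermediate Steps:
d(M) = 2*M*(2 + M) (d(M) = (M + M)*(M + 2) = (2*M)*(2 + M) = 2*M*(2 + M))
s(W) = W*(-5 + W)
J = -5955 (J = 23389 - 29344 = -5955)
1/(J + s(d(-8 - 1*(-7)))) = 1/(-5955 + (2*(-8 - 1*(-7))*(2 + (-8 - 1*(-7))))*(-5 + 2*(-8 - 1*(-7))*(2 + (-8 - 1*(-7))))) = 1/(-5955 + (2*(-8 + 7)*(2 + (-8 + 7)))*(-5 + 2*(-8 + 7)*(2 + (-8 + 7)))) = 1/(-5955 + (2*(-1)*(2 - 1))*(-5 + 2*(-1)*(2 - 1))) = 1/(-5955 + (2*(-1)*1)*(-5 + 2*(-1)*1)) = 1/(-5955 - 2*(-5 - 2)) = 1/(-5955 - 2*(-7)) = 1/(-5955 + 14) = 1/(-5941) = -1/5941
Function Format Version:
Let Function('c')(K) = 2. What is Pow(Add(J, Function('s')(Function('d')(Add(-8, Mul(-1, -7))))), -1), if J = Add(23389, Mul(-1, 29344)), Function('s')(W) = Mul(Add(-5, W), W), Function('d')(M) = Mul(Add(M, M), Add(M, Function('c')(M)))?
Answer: Rational(-1, 5941) ≈ -0.00016832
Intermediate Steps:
Function('d')(M) = Mul(2, M, Add(2, M)) (Function('d')(M) = Mul(Add(M, M), Add(M, 2)) = Mul(Mul(2, M), Add(2, M)) = Mul(2, M, Add(2, M)))
Function('s')(W) = Mul(W, Add(-5, W))
J = -5955 (J = Add(23389, -29344) = -5955)
Pow(Add(J, Function('s')(Function('d')(Add(-8, Mul(-1, -7))))), -1) = Pow(Add(-5955, Mul(Mul(2, Add(-8, Mul(-1, -7)), Add(2, Add(-8, Mul(-1, -7)))), Add(-5, Mul(2, Add(-8, Mul(-1, -7)), Add(2, Add(-8, Mul(-1, -7))))))), -1) = Pow(Add(-5955, Mul(Mul(2, Add(-8, 7), Add(2, Add(-8, 7))), Add(-5, Mul(2, Add(-8, 7), Add(2, Add(-8, 7)))))), -1) = Pow(Add(-5955, Mul(Mul(2, -1, Add(2, -1)), Add(-5, Mul(2, -1, Add(2, -1))))), -1) = Pow(Add(-5955, Mul(Mul(2, -1, 1), Add(-5, Mul(2, -1, 1)))), -1) = Pow(Add(-5955, Mul(-2, Add(-5, -2))), -1) = Pow(Add(-5955, Mul(-2, -7)), -1) = Pow(Add(-5955, 14), -1) = Pow(-5941, -1) = Rational(-1, 5941)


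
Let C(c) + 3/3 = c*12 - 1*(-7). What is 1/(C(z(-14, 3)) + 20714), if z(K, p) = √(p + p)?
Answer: 1295/26832346 - 3*√6/107329384 ≈ 4.8194e-5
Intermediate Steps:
z(K, p) = √2*√p (z(K, p) = √(2*p) = √2*√p)
C(c) = 6 + 12*c (C(c) = -1 + (c*12 - 1*(-7)) = -1 + (12*c + 7) = -1 + (7 + 12*c) = 6 + 12*c)
1/(C(z(-14, 3)) + 20714) = 1/((6 + 12*(√2*√3)) + 20714) = 1/((6 + 12*√6) + 20714) = 1/(20720 + 12*√6)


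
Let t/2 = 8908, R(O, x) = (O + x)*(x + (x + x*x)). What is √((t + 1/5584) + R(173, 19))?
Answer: √184015002333/1396 ≈ 307.28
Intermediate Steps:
R(O, x) = (O + x)*(x² + 2*x) (R(O, x) = (O + x)*(x + (x + x²)) = (O + x)*(x² + 2*x))
t = 17816 (t = 2*8908 = 17816)
√((t + 1/5584) + R(173, 19)) = √((17816 + 1/5584) + 19*(19² + 2*173 + 2*19 + 173*19)) = √((17816 + 1/5584) + 19*(361 + 346 + 38 + 3287)) = √(99484545/5584 + 19*4032) = √(99484545/5584 + 76608) = √(527263617/5584) = √184015002333/1396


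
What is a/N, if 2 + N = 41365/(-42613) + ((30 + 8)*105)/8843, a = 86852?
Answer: -32728157672668/949418343 ≈ -34472.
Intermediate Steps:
N = -949418343/376826759 (N = -2 + (41365/(-42613) + ((30 + 8)*105)/8843) = -2 + (41365*(-1/42613) + (38*105)*(1/8843)) = -2 + (-41365/42613 + 3990*(1/8843)) = -2 + (-41365/42613 + 3990/8843) = -2 - 195764825/376826759 = -949418343/376826759 ≈ -2.5195)
a/N = 86852/(-949418343/376826759) = 86852*(-376826759/949418343) = -32728157672668/949418343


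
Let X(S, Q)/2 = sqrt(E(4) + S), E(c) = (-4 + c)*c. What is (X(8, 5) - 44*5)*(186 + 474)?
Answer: -145200 + 2640*sqrt(2) ≈ -1.4147e+5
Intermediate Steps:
E(c) = c*(-4 + c)
X(S, Q) = 2*sqrt(S) (X(S, Q) = 2*sqrt(4*(-4 + 4) + S) = 2*sqrt(4*0 + S) = 2*sqrt(0 + S) = 2*sqrt(S))
(X(8, 5) - 44*5)*(186 + 474) = (2*sqrt(8) - 44*5)*(186 + 474) = (2*(2*sqrt(2)) - 220)*660 = (4*sqrt(2) - 220)*660 = (-220 + 4*sqrt(2))*660 = -145200 + 2640*sqrt(2)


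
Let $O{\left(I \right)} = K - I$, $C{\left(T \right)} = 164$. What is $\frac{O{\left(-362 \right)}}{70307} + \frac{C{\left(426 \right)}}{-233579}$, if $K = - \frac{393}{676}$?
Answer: $\frac{49273272453}{11101433397028} \approx 0.0044385$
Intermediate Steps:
$K = - \frac{393}{676}$ ($K = \left(-393\right) \frac{1}{676} = - \frac{393}{676} \approx -0.58136$)
$O{\left(I \right)} = - \frac{393}{676} - I$
$\frac{O{\left(-362 \right)}}{70307} + \frac{C{\left(426 \right)}}{-233579} = \frac{- \frac{393}{676} - -362}{70307} + \frac{164}{-233579} = \left(- \frac{393}{676} + 362\right) \frac{1}{70307} + 164 \left(- \frac{1}{233579}\right) = \frac{244319}{676} \cdot \frac{1}{70307} - \frac{164}{233579} = \frac{244319}{47527532} - \frac{164}{233579} = \frac{49273272453}{11101433397028}$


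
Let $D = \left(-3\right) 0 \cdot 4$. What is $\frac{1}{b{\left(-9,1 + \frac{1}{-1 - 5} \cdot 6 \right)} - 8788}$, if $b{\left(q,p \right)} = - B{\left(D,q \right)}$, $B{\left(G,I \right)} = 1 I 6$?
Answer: $- \frac{1}{8734} \approx -0.0001145$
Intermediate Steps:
$D = 0$ ($D = 0 \cdot 4 = 0$)
$B{\left(G,I \right)} = 6 I$ ($B{\left(G,I \right)} = I 6 = 6 I$)
$b{\left(q,p \right)} = - 6 q$
$\frac{1}{b{\left(-9,1 + \frac{1}{-1 - 5} \cdot 6 \right)} - 8788} = \frac{1}{\left(-6\right) \left(-9\right) - 8788} = \frac{1}{54 - 8788} = \frac{1}{-8734} = - \frac{1}{8734}$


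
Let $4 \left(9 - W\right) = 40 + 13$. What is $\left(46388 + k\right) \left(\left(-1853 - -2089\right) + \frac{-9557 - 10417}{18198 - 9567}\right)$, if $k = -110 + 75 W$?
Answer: $\frac{20599364803}{1918} \approx 1.074 \cdot 10^{7}$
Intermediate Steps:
$W = - \frac{17}{4}$ ($W = 9 - \frac{40 + 13}{4} = 9 - \frac{53}{4} = - \frac{17}{4} \approx -4.25$)
$k = - \frac{1715}{4}$ ($k = -110 + 75 \left(- \frac{17}{4}\right) = -110 - \frac{1275}{4} = - \frac{1715}{4} \approx -428.75$)
$\left(46388 + k\right) \left(\left(-1853 - -2089\right) + \frac{-9557 - 10417}{18198 - 9567}\right) = \left(46388 - \frac{1715}{4}\right) \left(\left(-1853 - -2089\right) + \frac{-9557 - 10417}{18198 - 9567}\right) = \frac{183837 \left(\left(-1853 + 2089\right) - \frac{19974}{8631}\right)}{4} = \frac{183837 \left(236 - \frac{6658}{2877}\right)}{4} = \frac{183837}{4} \cdot \frac{672314}{2877} = \frac{20599364803}{1918}$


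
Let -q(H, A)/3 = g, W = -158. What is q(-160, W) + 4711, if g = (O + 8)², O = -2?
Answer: 4603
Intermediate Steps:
g = 36 (g = (-2 + 8)² = 6² = 36)
q(H, A) = -108 (q(H, A) = -3*36 = -108)
q(-160, W) + 4711 = -108 + 4711 = 4603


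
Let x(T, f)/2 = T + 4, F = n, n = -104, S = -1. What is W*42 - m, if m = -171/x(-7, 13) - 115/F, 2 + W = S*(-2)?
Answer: -3079/104 ≈ -29.606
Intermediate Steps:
F = -104
x(T, f) = 8 + 2*T (x(T, f) = 2*(T + 4) = 2*(4 + T) = 8 + 2*T)
W = 0 (W = -2 - 1*(-2) = -2 + 2 = 0)
m = 3079/104 (m = -171/(8 + 2*(-7)) - 115/(-104) = -171/(8 - 14) - 115*(-1/104) = -171/(-6) + 115/104 = -171*(-1/6) + 115/104 = 57/2 + 115/104 = 3079/104 ≈ 29.606)
W*42 - m = 0*42 - 1*3079/104 = 0 - 3079/104 = -3079/104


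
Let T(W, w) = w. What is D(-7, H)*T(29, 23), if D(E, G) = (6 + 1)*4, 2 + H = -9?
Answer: 644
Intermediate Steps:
H = -11 (H = -2 - 9 = -11)
D(E, G) = 28 (D(E, G) = 7*4 = 28)
D(-7, H)*T(29, 23) = 28*23 = 644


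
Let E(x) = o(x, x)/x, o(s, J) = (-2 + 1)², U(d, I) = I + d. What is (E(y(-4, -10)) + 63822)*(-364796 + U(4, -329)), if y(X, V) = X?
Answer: -93210644727/4 ≈ -2.3303e+10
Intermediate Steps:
o(s, J) = 1 (o(s, J) = (-1)² = 1)
E(x) = 1/x
(E(y(-4, -10)) + 63822)*(-364796 + U(4, -329)) = (1/(-4) + 63822)*(-364796 + (-329 + 4)) = (-¼ + 63822)*(-364796 - 325) = (255287/4)*(-365121) = -93210644727/4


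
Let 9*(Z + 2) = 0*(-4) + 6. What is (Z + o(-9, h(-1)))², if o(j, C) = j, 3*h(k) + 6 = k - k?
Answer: 961/9 ≈ 106.78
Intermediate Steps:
h(k) = -2 (h(k) = -2 + (k - k)/3 = -2 + (⅓)*0 = -2 + 0 = -2)
Z = -4/3 (Z = -2 + (0*(-4) + 6)/9 = -2 + (0 + 6)/9 = -2 + (⅑)*6 = -2 + ⅔ = -4/3 ≈ -1.3333)
(Z + o(-9, h(-1)))² = (-4/3 - 9)² = (-31/3)² = 961/9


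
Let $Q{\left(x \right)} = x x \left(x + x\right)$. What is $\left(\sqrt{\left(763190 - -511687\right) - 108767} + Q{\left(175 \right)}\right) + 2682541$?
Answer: $13401291 + \sqrt{1166110} \approx 1.3402 \cdot 10^{7}$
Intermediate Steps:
$Q{\left(x \right)} = 2 x^{3}$ ($Q{\left(x \right)} = x^{2} \cdot 2 x = 2 x^{3}$)
$\left(\sqrt{\left(763190 - -511687\right) - 108767} + Q{\left(175 \right)}\right) + 2682541 = \left(\sqrt{\left(763190 - -511687\right) - 108767} + 2 \cdot 175^{3}\right) + 2682541 = \left(\sqrt{\left(763190 + 511687\right) - 108767} + 2 \cdot 5359375\right) + 2682541 = \left(\sqrt{1274877 - 108767} + 10718750\right) + 2682541 = \left(\sqrt{1166110} + 10718750\right) + 2682541 = \left(10718750 + \sqrt{1166110}\right) + 2682541 = 13401291 + \sqrt{1166110}$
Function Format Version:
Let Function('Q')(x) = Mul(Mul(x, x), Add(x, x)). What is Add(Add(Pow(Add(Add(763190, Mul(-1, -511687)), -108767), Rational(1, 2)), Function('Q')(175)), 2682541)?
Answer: Add(13401291, Pow(1166110, Rational(1, 2))) ≈ 1.3402e+7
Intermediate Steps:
Function('Q')(x) = Mul(2, Pow(x, 3)) (Function('Q')(x) = Mul(Pow(x, 2), Mul(2, x)) = Mul(2, Pow(x, 3)))
Add(Add(Pow(Add(Add(763190, Mul(-1, -511687)), -108767), Rational(1, 2)), Function('Q')(175)), 2682541) = Add(Add(Pow(Add(Add(763190, Mul(-1, -511687)), -108767), Rational(1, 2)), Mul(2, Pow(175, 3))), 2682541) = Add(Add(Pow(Add(Add(763190, 511687), -108767), Rational(1, 2)), Mul(2, 5359375)), 2682541) = Add(Add(Pow(Add(1274877, -108767), Rational(1, 2)), 10718750), 2682541) = Add(Add(Pow(1166110, Rational(1, 2)), 10718750), 2682541) = Add(Add(10718750, Pow(1166110, Rational(1, 2))), 2682541) = Add(13401291, Pow(1166110, Rational(1, 2)))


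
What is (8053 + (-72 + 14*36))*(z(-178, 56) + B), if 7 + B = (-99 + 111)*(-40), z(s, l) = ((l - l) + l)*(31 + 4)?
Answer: 12498405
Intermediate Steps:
z(s, l) = 35*l (z(s, l) = (0 + l)*35 = l*35 = 35*l)
B = -487 (B = -7 + (-99 + 111)*(-40) = -7 + 12*(-40) = -7 - 480 = -487)
(8053 + (-72 + 14*36))*(z(-178, 56) + B) = (8053 + (-72 + 14*36))*(35*56 - 487) = (8053 + (-72 + 504))*(1960 - 487) = (8053 + 432)*1473 = 8485*1473 = 12498405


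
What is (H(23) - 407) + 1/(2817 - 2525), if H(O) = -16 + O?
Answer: -116799/292 ≈ -400.00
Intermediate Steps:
(H(23) - 407) + 1/(2817 - 2525) = ((-16 + 23) - 407) + 1/(2817 - 2525) = (7 - 407) + 1/292 = -400 + 1/292 = -116799/292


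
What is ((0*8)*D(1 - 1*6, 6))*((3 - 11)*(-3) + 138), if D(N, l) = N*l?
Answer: 0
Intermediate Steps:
((0*8)*D(1 - 1*6, 6))*((3 - 11)*(-3) + 138) = ((0*8)*((1 - 1*6)*6))*((3 - 11)*(-3) + 138) = (0*((1 - 6)*6))*(-8*(-3) + 138) = (0*(-5*6))*(24 + 138) = (0*(-30))*162 = 0*162 = 0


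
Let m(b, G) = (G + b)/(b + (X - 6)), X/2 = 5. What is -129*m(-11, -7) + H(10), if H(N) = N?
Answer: -2252/7 ≈ -321.71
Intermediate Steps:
X = 10 (X = 2*5 = 10)
m(b, G) = (G + b)/(4 + b) (m(b, G) = (G + b)/(b + (10 - 6)) = (G + b)/(b + 4) = (G + b)/(4 + b))
-129*m(-11, -7) + H(10) = -129*(-7 - 11)/(4 - 11) + 10 = -129*(-18)/(-7) + 10 = -(-129)*(-18)/7 + 10 = -129*18/7 + 10 = -2322/7 + 10 = -2252/7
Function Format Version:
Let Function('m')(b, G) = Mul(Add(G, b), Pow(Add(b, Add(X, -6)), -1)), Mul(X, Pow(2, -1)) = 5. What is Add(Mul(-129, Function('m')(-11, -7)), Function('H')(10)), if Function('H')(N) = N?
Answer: Rational(-2252, 7) ≈ -321.71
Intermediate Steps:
X = 10 (X = Mul(2, 5) = 10)
Function('m')(b, G) = Mul(Pow(Add(4, b), -1), Add(G, b)) (Function('m')(b, G) = Mul(Add(G, b), Pow(Add(b, Add(10, -6)), -1)) = Mul(Add(G, b), Pow(Add(b, 4), -1)) = Mul(Add(G, b), Pow(Add(4, b), -1)) = Mul(Pow(Add(4, b), -1), Add(G, b)))
Add(Mul(-129, Function('m')(-11, -7)), Function('H')(10)) = Add(Mul(-129, Mul(Pow(Add(4, -11), -1), Add(-7, -11))), 10) = Add(Mul(-129, Mul(Pow(-7, -1), -18)), 10) = Add(Mul(-129, Mul(Rational(-1, 7), -18)), 10) = Add(Mul(-129, Rational(18, 7)), 10) = Add(Rational(-2322, 7), 10) = Rational(-2252, 7)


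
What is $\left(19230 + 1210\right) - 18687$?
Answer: $1753$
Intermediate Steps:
$\left(19230 + 1210\right) - 18687 = 20440 - 18687 = 1753$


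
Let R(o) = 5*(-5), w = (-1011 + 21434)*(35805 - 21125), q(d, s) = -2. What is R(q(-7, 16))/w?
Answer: -5/59961928 ≈ -8.3386e-8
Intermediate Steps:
w = 299809640 (w = 20423*14680 = 299809640)
R(o) = -25
R(q(-7, 16))/w = -25/299809640 = -25*1/299809640 = -5/59961928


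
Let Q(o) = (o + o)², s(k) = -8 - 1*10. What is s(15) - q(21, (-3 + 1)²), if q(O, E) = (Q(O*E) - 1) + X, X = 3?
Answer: -28244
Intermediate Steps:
s(k) = -18 (s(k) = -8 - 10 = -18)
Q(o) = 4*o² (Q(o) = (2*o)² = 4*o²)
q(O, E) = 2 + 4*E²*O² (q(O, E) = (4*(O*E)² - 1) + 3 = (4*(E*O)² - 1) + 3 = (4*(E²*O²) - 1) + 3 = (4*E²*O² - 1) + 3 = (-1 + 4*E²*O²) + 3 = 2 + 4*E²*O²)
s(15) - q(21, (-3 + 1)²) = -18 - (2 + 4*((-3 + 1)²)²*21²) = -18 - (2 + 4*((-2)²)²*441) = -18 - (2 + 4*4²*441) = -18 - (2 + 4*16*441) = -18 - (2 + 28224) = -18 - 1*28226 = -18 - 28226 = -28244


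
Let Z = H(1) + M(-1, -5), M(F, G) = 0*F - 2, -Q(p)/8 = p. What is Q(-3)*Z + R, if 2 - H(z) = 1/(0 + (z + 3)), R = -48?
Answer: -54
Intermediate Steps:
Q(p) = -8*p
H(z) = 2 - 1/(3 + z) (H(z) = 2 - 1/(0 + (z + 3)) = 2 - 1/(0 + (3 + z)) = 2 - 1/(3 + z))
M(F, G) = -2 (M(F, G) = 0 - 2 = -2)
Z = -¼ (Z = (5 + 2*1)/(3 + 1) - 2 = (5 + 2)/4 - 2 = (¼)*7 - 2 = 7/4 - 2 = -¼ ≈ -0.25000)
Q(-3)*Z + R = -8*(-3)*(-¼) - 48 = 24*(-¼) - 48 = -6 - 48 = -54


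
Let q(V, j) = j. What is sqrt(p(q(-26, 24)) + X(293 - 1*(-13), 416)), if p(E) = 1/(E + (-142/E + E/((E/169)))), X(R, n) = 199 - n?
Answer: I*sqrt(1093658485)/2245 ≈ 14.731*I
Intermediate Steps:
p(E) = 1/(169 + E - 142/E) (p(E) = 1/(E + (-142/E + E/((E*(1/169))))) = 1/(E + (-142/E + E/((E/169)))) = 1/(E + (-142/E + E*(169/E))) = 1/(E + (-142/E + 169)) = 1/(E + (169 - 142/E)) = 1/(169 + E - 142/E))
sqrt(p(q(-26, 24)) + X(293 - 1*(-13), 416)) = sqrt(24/(-142 + 24**2 + 169*24) + (199 - 1*416)) = sqrt(24/(-142 + 576 + 4056) + (199 - 416)) = sqrt(24/4490 - 217) = sqrt(24*(1/4490) - 217) = sqrt(12/2245 - 217) = sqrt(-487153/2245) = I*sqrt(1093658485)/2245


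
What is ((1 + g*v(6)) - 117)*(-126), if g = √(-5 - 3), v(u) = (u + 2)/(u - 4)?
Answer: 14616 - 1008*I*√2 ≈ 14616.0 - 1425.5*I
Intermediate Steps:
v(u) = (2 + u)/(-4 + u)
g = 2*I*√2 (g = √(-8) = 2*I*√2 ≈ 2.8284*I)
((1 + g*v(6)) - 117)*(-126) = ((1 + (2*I*√2)*((2 + 6)/(-4 + 6))) - 117)*(-126) = ((1 + (2*I*√2)*(8/2)) - 117)*(-126) = ((1 + (2*I*√2)*((½)*8)) - 117)*(-126) = ((1 + (2*I*√2)*4) - 117)*(-126) = ((1 + 8*I*√2) - 117)*(-126) = (-116 + 8*I*√2)*(-126) = 14616 - 1008*I*√2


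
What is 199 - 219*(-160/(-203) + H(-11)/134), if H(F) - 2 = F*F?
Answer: -4750373/27202 ≈ -174.63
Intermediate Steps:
H(F) = 2 + F² (H(F) = 2 + F*F = 2 + F²)
199 - 219*(-160/(-203) + H(-11)/134) = 199 - 219*(-160/(-203) + (2 + (-11)²)/134) = 199 - 219*(-160*(-1/203) + (2 + 121)*(1/134)) = 199 - 219*(160/203 + 123*(1/134)) = 199 - 219*(160/203 + 123/134) = 199 - 219*46409/27202 = 199 - 10163571/27202 = -4750373/27202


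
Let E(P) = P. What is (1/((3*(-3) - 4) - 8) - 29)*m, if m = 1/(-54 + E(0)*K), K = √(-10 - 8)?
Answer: 305/567 ≈ 0.53792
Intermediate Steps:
K = 3*I*√2 (K = √(-18) = 3*I*√2 ≈ 4.2426*I)
m = -1/54 (m = 1/(-54 + 0*(3*I*√2)) = 1/(-54 + 0) = 1/(-54) = -1/54 ≈ -0.018519)
(1/((3*(-3) - 4) - 8) - 29)*m = (1/((3*(-3) - 4) - 8) - 29)*(-1/54) = (1/((-9 - 4) - 8) - 29)*(-1/54) = (1/(-13 - 8) - 29)*(-1/54) = (1/(-21) - 29)*(-1/54) = (-1/21 - 29)*(-1/54) = -610/21*(-1/54) = 305/567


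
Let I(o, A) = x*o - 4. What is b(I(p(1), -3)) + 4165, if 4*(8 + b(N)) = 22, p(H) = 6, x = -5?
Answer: 8325/2 ≈ 4162.5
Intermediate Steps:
I(o, A) = -4 - 5*o (I(o, A) = -5*o - 4 = -4 - 5*o)
b(N) = -5/2 (b(N) = -8 + (¼)*22 = -8 + 11/2 = -5/2)
b(I(p(1), -3)) + 4165 = -5/2 + 4165 = 8325/2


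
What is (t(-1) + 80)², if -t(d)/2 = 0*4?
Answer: 6400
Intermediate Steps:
t(d) = 0 (t(d) = -0*4 = -2*0 = 0)
(t(-1) + 80)² = (0 + 80)² = 80² = 6400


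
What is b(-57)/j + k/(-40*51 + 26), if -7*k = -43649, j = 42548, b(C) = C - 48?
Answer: -929328971/299920852 ≈ -3.0986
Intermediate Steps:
b(C) = -48 + C
k = 43649/7 (k = -1/7*(-43649) = 43649/7 ≈ 6235.6)
b(-57)/j + k/(-40*51 + 26) = (-48 - 57)/42548 + 43649/(7*(-40*51 + 26)) = -105*1/42548 + 43649/(7*(-2040 + 26)) = -105/42548 + (43649/7)/(-2014) = -105/42548 + (43649/7)*(-1/2014) = -105/42548 - 43649/14098 = -929328971/299920852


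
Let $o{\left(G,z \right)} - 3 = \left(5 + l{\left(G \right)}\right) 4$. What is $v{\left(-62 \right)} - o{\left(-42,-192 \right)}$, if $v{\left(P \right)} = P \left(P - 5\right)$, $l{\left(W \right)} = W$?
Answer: $4299$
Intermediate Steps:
$v{\left(P \right)} = P \left(-5 + P\right)$
$o{\left(G,z \right)} = 23 + 4 G$ ($o{\left(G,z \right)} = 3 + \left(5 + G\right) 4 = 3 + \left(20 + 4 G\right) = 23 + 4 G$)
$v{\left(-62 \right)} - o{\left(-42,-192 \right)} = - 62 \left(-5 - 62\right) - \left(23 + 4 \left(-42\right)\right) = \left(-62\right) \left(-67\right) - \left(23 - 168\right) = 4154 - -145 = 4154 + 145 = 4299$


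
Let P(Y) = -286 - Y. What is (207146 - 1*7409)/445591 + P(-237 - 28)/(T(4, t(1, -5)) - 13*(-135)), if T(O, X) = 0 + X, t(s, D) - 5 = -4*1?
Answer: 341380761/782457796 ≈ 0.43629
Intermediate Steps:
t(s, D) = 1 (t(s, D) = 5 - 4*1 = 5 - 4 = 1)
T(O, X) = X
(207146 - 1*7409)/445591 + P(-237 - 28)/(T(4, t(1, -5)) - 13*(-135)) = (207146 - 1*7409)/445591 + (-286 - (-237 - 28))/(1 - 13*(-135)) = (207146 - 7409)*(1/445591) + (-286 - 1*(-265))/(1 + 1755) = 199737*(1/445591) + (-286 + 265)/1756 = 199737/445591 - 21*1/1756 = 199737/445591 - 21/1756 = 341380761/782457796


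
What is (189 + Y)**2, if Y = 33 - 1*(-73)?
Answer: 87025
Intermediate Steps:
Y = 106 (Y = 33 + 73 = 106)
(189 + Y)**2 = (189 + 106)**2 = 295**2 = 87025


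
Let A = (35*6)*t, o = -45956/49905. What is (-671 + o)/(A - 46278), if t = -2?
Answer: 33532211/2330463690 ≈ 0.014389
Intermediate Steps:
o = -45956/49905 (o = -45956*1/49905 = -45956/49905 ≈ -0.92087)
A = -420 (A = (35*6)*(-2) = 210*(-2) = -420)
(-671 + o)/(A - 46278) = (-671 - 45956/49905)/(-420 - 46278) = -33532211/49905/(-46698) = -33532211/49905*(-1/46698) = 33532211/2330463690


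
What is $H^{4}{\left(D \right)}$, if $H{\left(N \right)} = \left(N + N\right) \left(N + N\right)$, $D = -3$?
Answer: $1679616$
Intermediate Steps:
$H{\left(N \right)} = 4 N^{2}$ ($H{\left(N \right)} = 2 N 2 N = 4 N^{2}$)
$H^{4}{\left(D \right)} = \left(4 \left(-3\right)^{2}\right)^{4} = \left(4 \cdot 9\right)^{4} = 36^{4} = 1679616$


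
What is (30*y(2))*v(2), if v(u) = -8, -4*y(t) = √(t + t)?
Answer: 120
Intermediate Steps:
y(t) = -√2*√t/4 (y(t) = -√(t + t)/4 = -√2*√t/4)
(30*y(2))*v(2) = (30*(-√2*√2/4))*(-8) = (30*(-½))*(-8) = -15*(-8) = 120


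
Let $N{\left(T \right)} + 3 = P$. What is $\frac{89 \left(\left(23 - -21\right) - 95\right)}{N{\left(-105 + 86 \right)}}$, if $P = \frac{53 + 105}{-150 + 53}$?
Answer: $\frac{440283}{449} \approx 980.59$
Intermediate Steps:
$P = - \frac{158}{97}$ ($P = \frac{158}{-97} = 158 \left(- \frac{1}{97}\right) = - \frac{158}{97} \approx -1.6289$)
$N{\left(T \right)} = - \frac{449}{97}$ ($N{\left(T \right)} = -3 - \frac{158}{97} = - \frac{449}{97}$)
$\frac{89 \left(\left(23 - -21\right) - 95\right)}{N{\left(-105 + 86 \right)}} = \frac{89 \left(\left(23 - -21\right) - 95\right)}{- \frac{449}{97}} = 89 \left(\left(23 + 21\right) - 95\right) \left(- \frac{97}{449}\right) = 89 \left(44 - 95\right) \left(- \frac{97}{449}\right) = 89 \left(-51\right) \left(- \frac{97}{449}\right) = \left(-4539\right) \left(- \frac{97}{449}\right) = \frac{440283}{449}$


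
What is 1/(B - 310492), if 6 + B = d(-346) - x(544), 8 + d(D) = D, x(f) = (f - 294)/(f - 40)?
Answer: -252/78334829 ≈ -3.2170e-6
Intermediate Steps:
x(f) = (-294 + f)/(-40 + f)
d(D) = -8 + D
B = -90845/252 (B = -6 + ((-8 - 346) - (-294 + 544)/(-40 + 544)) = -6 + (-354 - 250/504) = -6 + (-354 - 1*125/252) = -6 + (-354 - 125/252) = -6 - 89333/252 = -90845/252 ≈ -360.50)
1/(B - 310492) = 1/(-90845/252 - 310492) = 1/(-78334829/252) = -252/78334829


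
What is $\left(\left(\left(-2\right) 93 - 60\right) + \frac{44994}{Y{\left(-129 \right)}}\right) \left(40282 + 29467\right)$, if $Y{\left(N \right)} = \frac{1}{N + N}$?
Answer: $-809695076802$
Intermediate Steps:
$Y{\left(N \right)} = \frac{1}{2 N}$
$\left(\left(\left(-2\right) 93 - 60\right) + \frac{44994}{Y{\left(-129 \right)}}\right) \left(40282 + 29467\right) = \left(\left(\left(-2\right) 93 - 60\right) + \frac{44994}{\frac{1}{2} \frac{1}{-129}}\right) \left(40282 + 29467\right) = \left(\left(-186 - 60\right) + \frac{44994}{\frac{1}{2} \left(- \frac{1}{129}\right)}\right) 69749 = \left(-246 + \frac{44994}{- \frac{1}{258}}\right) 69749 = \left(-246 + 44994 \left(-258\right)\right) 69749 = \left(-246 - 11608452\right) 69749 = \left(-11608698\right) 69749 = -809695076802$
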